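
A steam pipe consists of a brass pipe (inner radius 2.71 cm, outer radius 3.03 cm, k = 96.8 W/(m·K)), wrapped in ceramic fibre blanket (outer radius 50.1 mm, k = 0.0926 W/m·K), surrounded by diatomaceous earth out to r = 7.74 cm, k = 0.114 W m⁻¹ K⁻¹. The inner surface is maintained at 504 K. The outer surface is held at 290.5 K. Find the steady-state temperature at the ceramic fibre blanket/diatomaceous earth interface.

T = 379 K

Series thermal resistances, inner to outer:
  R'_brass = ln(0.0303/0.0271)/(2πk) = 0.1116/(2π·96.8) = 1.835×10^-4 m·K/W
  R'_ceramic fibre blanket = ln(0.0501/0.0303)/(2πk) = 0.5029/(2π·0.0926) = 0.8643 m·K/W
  R'_diatomaceous earth = ln(0.0774/0.0501)/(2πk) = 0.4350/(2π·0.114) = 0.6073 m·K/W
ΣR = 1.835×10^-4 + 0.8643 + 0.6073 = 1.472 m·K/W
Q' = ΔT/ΣR = (504 K − 290.5 K)/1.472 = 145.0 W/m
From the inner boundary to the ceramic fibre blanket/diatomaceous earth interface, ΣR_partial = 0.8645 m·K/W.
T_interface = T_in − Q'·ΣR_partial = 504 K − (145.0)(0.8645) = 379 K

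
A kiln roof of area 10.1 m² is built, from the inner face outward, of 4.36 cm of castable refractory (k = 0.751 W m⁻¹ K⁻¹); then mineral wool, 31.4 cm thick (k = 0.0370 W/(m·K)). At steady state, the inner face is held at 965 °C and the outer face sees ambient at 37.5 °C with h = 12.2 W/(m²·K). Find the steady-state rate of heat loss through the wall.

Resistance network (inner→outer):
  R_castable refractory = L/(kA) = 0.0436/(0.751·10.1) = 0.005748 K/W
  R_mineral wool = L/(kA) = 0.314/(0.0370·10.1) = 0.8402 K/W
  R_conv,out = 1/(hA) = 1/(12.2·10.1) = 0.008116 K/W
ΣR = 0.005748 + 0.8402 + 0.008116 = 0.8541 K/W
Q = ΔT/ΣR = (965 °C − 37.5 °C)/0.8541 = 1090 W

Q = 1090 W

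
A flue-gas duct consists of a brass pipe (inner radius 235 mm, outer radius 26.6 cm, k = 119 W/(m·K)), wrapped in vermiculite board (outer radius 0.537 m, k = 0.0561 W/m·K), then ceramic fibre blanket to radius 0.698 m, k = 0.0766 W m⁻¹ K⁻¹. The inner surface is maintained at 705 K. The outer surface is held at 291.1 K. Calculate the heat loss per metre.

Series thermal resistances, inner to outer:
  R'_brass = ln(0.266/0.235)/(2πk) = 0.1239/(2π·119) = 1.657×10^-4 m·K/W
  R'_vermiculite board = ln(0.537/0.266)/(2πk) = 0.7025/(2π·0.0561) = 1.993 m·K/W
  R'_ceramic fibre blanket = ln(0.698/0.537)/(2πk) = 0.2622/(2π·0.0766) = 0.5448 m·K/W
ΣR = 1.657×10^-4 + 1.993 + 0.5448 = 2.538 m·K/W
Q' = ΔT/ΣR = (705 K − 291.1 K)/2.538 = 163 W/m

Q' = 163 W/m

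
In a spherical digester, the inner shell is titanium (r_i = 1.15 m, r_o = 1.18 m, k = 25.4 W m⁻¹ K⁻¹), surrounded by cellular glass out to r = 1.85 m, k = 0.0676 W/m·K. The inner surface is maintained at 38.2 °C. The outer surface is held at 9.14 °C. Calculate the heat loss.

Treat each layer as a resistance in series:
  R_titanium = (1/1.15 − 1/1.18)/(4πk) = 0.02211/(4π·25.4) = 6.926×10^-5 K/W
  R_cellular glass = (1/1.18 − 1/1.85)/(4πk) = 0.3069/(4π·0.0676) = 0.3613 K/W
ΣR = 6.926×10^-5 + 0.3613 = 0.3614 K/W
Q = ΔT/ΣR = (38.2 °C − 9.14 °C)/0.3614 = 80.4 W

Q = 80.4 W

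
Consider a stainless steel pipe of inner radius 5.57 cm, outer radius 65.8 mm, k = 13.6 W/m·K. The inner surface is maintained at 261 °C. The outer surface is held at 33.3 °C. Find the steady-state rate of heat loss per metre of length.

Q' = 2πk·ΔT/ln(r₂/r₁) = 2π × 13.6 × 227.7 / ln(0.0658/0.0557) = 1.17×10^5 W/m

Q' = 117 kW/m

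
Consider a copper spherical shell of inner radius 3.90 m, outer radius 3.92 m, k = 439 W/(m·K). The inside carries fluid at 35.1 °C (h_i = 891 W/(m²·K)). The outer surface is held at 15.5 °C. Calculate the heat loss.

Q = 3.21×10^6 W

Series thermal resistances, inner to outer:
  R_conv,in = 1/(4πr²h) = 1/(4π·3.90²·891) = 5.872×10^-6 K/W
  R_copper = (1/3.90 − 1/3.92)/(4πk) = 0.001308/(4π·439) = 2.371×10^-7 K/W
ΣR = 5.872×10^-6 + 2.371×10^-7 = 6.109×10^-6 K/W
Q = ΔT/ΣR = (35.1 °C − 15.5 °C)/6.109×10^-6 = 3.21×10^6 W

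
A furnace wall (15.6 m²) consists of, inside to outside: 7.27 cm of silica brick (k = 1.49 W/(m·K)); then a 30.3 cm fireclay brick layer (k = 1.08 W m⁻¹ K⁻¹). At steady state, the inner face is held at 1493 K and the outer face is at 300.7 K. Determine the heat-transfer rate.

Resistance network (inner→outer):
  R_silica brick = L/(kA) = 0.0727/(1.49·15.6) = 0.003128 K/W
  R_fireclay brick = L/(kA) = 0.303/(1.08·15.6) = 0.01798 K/W
ΣR = 0.003128 + 0.01798 = 0.02111 K/W
Q = ΔT/ΣR = (1493 K − 300.7 K)/0.02111 = 56500 W

Q = 56.5 kW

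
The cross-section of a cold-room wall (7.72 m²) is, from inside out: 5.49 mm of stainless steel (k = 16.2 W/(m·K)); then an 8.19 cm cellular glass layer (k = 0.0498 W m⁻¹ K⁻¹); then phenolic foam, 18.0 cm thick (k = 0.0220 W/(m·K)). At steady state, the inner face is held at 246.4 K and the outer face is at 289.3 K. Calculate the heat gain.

Treat each layer as a resistance in series:
  R_stainless steel = L/(kA) = 0.00549/(16.2·7.72) = 4.390×10^-5 K/W
  R_cellular glass = L/(kA) = 0.0819/(0.0498·7.72) = 0.2130 K/W
  R_phenolic foam = L/(kA) = 0.180/(0.0220·7.72) = 1.060 K/W
ΣR = 4.390×10^-5 + 0.2130 + 1.060 = 1.273 K/W
Q = ΔT/ΣR = (246.4 K − 289.3 K)/1.273 = -33.7 W
(Negative Q ⇒ heat flows inward; heat gain = 33.7 W.)

Q = 33.7 W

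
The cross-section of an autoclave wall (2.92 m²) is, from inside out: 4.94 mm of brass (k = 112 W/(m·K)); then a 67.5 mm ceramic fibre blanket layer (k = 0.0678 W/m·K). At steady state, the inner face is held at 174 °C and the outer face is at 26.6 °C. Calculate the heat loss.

Resistance network (inner→outer):
  R_brass = L/(kA) = 0.00494/(112·2.92) = 1.511×10^-5 K/W
  R_ceramic fibre blanket = L/(kA) = 0.0675/(0.0678·2.92) = 0.3410 K/W
ΣR = 1.511×10^-5 + 0.3410 = 0.3410 K/W
Q = ΔT/ΣR = (174 °C − 26.6 °C)/0.3410 = 432 W

Q = 432 W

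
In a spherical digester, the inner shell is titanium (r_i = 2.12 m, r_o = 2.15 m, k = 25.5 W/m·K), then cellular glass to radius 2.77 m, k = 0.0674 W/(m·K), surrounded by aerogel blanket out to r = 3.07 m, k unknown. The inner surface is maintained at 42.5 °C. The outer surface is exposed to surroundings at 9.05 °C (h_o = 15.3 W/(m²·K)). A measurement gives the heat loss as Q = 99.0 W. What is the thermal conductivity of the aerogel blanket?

ΣR = ΔT/Q = |42.5 − 9.05|/99.0 = 0.3379 K/W
Known resistances:
  R_titanium = (1/2.12 − 1/2.15)/(4πk) = 0.006582/(4π·25.5) = 2.054×10^-5 K/W
  R_cellular glass = (1/2.15 − 1/2.77)/(4πk) = 0.1041/(4π·0.0674) = 0.1229 K/W
  R_conv,out = 1/(4πr²h) = 1/(4π·3.07²·15.3) = 5.519×10^-4 K/W
R_aerogel blanket = ΣR − ΣR_known = 0.3379 − 0.1235 = 0.2144 K/W
(1/r₁−1/r₂)/(4πk) = 0.2144 ⇒ k = 0.03528/(4π·0.2144) = 0.0131 W/m·K

k = 0.0131 W/m·K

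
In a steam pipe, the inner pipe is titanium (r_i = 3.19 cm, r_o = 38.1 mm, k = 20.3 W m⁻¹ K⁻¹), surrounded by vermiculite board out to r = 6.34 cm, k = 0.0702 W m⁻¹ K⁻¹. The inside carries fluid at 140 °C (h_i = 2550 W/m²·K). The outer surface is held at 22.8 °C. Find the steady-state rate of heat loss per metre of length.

Resistance network (inner→outer):
  R'_conv,in = 1/(2πr h) = 1/(2π·0.0319·2550) = 0.001957 m·K/W
  R'_titanium = ln(0.0381/0.0319)/(2πk) = 0.1776/(2π·20.3) = 0.001392 m·K/W
  R'_vermiculite board = ln(0.0634/0.0381)/(2πk) = 0.5092/(2π·0.0702) = 1.155 m·K/W
ΣR = 0.001957 + 0.001392 + 1.155 = 1.158 m·K/W
Q' = ΔT/ΣR = (140 °C − 22.8 °C)/1.158 = 101 W/m

Q' = 101 W/m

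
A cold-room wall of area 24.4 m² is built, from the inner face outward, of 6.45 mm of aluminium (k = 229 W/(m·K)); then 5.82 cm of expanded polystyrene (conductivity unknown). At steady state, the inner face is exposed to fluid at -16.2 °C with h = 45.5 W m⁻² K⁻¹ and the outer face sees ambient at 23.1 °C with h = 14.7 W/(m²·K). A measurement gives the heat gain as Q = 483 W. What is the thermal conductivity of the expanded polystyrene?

ΣR = ΔT/Q = |-16.2 − 23.1|/483 = 0.08137 K/W
Known resistances:
  R_conv,in = 1/(hA) = 1/(45.5·24.4) = 9.007×10^-4 K/W
  R_aluminium = L/(kA) = 0.00645/(229·24.4) = 1.154×10^-6 K/W
  R_conv,out = 1/(hA) = 1/(14.7·24.4) = 0.002788 K/W
R_expanded polystyrene = ΣR − ΣR_known = 0.08137 − 0.003690 = 0.07768 K/W
L/(kA) = 0.07768 ⇒ k = 0.0582/(0.07768·24.4) = 0.0307 W/m·K

k = 0.0307 W/m·K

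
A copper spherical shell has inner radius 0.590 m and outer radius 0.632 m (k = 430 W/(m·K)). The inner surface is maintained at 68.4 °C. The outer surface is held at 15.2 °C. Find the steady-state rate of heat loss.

Q = 2.55×10^6 W

Q = 4πk·ΔT/(1/r₁ − 1/r₂) = 4π × 430 × 53.2 / (1/0.590 − 1/0.632) = 2.55×10^6 W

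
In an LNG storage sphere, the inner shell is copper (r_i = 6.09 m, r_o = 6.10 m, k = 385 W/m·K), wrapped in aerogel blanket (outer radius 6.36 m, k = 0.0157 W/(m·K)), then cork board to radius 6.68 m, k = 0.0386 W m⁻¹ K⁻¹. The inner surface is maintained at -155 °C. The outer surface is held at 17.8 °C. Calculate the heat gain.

Series thermal resistances, inner to outer:
  R_copper = (1/6.09 − 1/6.10)/(4πk) = 2.692×10^-4/(4π·385) = 5.564×10^-8 K/W
  R_aerogel blanket = (1/6.10 − 1/6.36)/(4πk) = 0.006702/(4π·0.0157) = 0.03397 K/W
  R_cork board = (1/6.36 − 1/6.68)/(4πk) = 0.007532/(4π·0.0386) = 0.01553 K/W
ΣR = 5.564×10^-8 + 0.03397 + 0.01553 = 0.04950 K/W
Q = ΔT/ΣR = (-155 °C − 17.8 °C)/0.04950 = -3490 W
(Negative Q ⇒ heat flows inward; heat gain = 3490 W.)

Q = 3490 W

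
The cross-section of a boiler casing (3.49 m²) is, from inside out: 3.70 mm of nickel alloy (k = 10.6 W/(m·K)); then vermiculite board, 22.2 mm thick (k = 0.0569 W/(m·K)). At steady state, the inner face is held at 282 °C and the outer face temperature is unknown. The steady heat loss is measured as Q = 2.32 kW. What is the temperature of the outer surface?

T_out = 22.4 °C

Sum the resistances:
  R_nickel alloy = L/(kA) = 0.00370/(10.6·3.49) = 1.000×10^-4 K/W
  R_vermiculite board = L/(kA) = 0.0222/(0.0569·3.49) = 0.1118 K/W
ΣR = 0.1119 K/W
ΔT = Q·ΣR = 2320 × 0.1119 = 259.6 K
Heat flows outward, so T_out = T_in − ΔT = 282 − 259.6 = 22.4 °C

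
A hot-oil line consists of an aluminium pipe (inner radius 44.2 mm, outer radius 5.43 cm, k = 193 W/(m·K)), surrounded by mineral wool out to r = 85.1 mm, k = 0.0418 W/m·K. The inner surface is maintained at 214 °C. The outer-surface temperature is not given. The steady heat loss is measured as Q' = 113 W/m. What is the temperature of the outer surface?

Series resistances:
  R'_aluminium = ln(0.0543/0.0442)/(2πk) = 0.2058/(2π·193) = 1.697×10^-4 m·K/W
  R'_mineral wool = ln(0.0851/0.0543)/(2πk) = 0.4493/(2π·0.0418) = 1.711 m·K/W
ΣR = 1.711 m·K/W
ΔT = Q'·ΣR = 113 × 1.711 = 193.3 K
Heat flows outward, so T_out = T_in − ΔT = 214 − 193.3 = 20.7 °C

T_out = 20.7 °C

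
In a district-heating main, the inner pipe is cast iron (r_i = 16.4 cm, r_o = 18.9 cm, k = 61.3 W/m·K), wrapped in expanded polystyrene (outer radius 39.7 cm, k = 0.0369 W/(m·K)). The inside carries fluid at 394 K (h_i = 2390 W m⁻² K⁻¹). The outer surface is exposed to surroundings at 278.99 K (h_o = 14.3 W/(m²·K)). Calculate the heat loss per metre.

Q' = 35.6 W/m

Treat each layer as a resistance in series:
  R'_conv,in = 1/(2πr h) = 1/(2π·0.164·2390) = 4.060×10^-4 m·K/W
  R'_cast iron = ln(0.189/0.164)/(2πk) = 0.1419/(2π·61.3) = 3.684×10^-4 m·K/W
  R'_expanded polystyrene = ln(0.397/0.189)/(2πk) = 0.7422/(2π·0.0369) = 3.201 m·K/W
  R'_conv,out = 1/(2πr h) = 1/(2π·0.397·14.3) = 0.02803 m·K/W
ΣR = 4.060×10^-4 + 3.684×10^-4 + 3.201 + 0.02803 = 3.230 m·K/W
Q' = ΔT/ΣR = (394 K − 278.99 K)/3.230 = 35.6 W/m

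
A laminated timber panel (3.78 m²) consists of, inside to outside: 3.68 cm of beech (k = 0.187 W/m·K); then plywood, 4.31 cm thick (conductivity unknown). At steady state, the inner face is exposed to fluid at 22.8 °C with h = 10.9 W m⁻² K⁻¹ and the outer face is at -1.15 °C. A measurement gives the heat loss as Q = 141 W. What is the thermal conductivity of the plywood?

ΣR = ΔT/Q = |22.8 − -1.15|/141 = 0.1699 K/W
Known resistances:
  R_conv,in = 1/(hA) = 1/(10.9·3.78) = 0.02427 K/W
  R_beech = L/(kA) = 0.0368/(0.187·3.78) = 0.05206 K/W
R_plywood = ΣR − ΣR_known = 0.1699 − 0.07633 = 0.09357 K/W
L/(kA) = 0.09357 ⇒ k = 0.0431/(0.09357·3.78) = 0.122 W/m·K

k = 0.122 W/m·K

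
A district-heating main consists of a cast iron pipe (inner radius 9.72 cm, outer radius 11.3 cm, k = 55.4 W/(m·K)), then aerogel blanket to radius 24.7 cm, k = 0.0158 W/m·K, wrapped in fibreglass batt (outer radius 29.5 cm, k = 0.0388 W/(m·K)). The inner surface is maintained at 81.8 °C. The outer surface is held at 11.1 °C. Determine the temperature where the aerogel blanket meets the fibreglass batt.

T = 17.1 °C

Treat each layer as a resistance in series:
  R'_cast iron = ln(0.113/0.0972)/(2πk) = 0.1506/(2π·55.4) = 4.327×10^-4 m·K/W
  R'_aerogel blanket = ln(0.247/0.113)/(2πk) = 0.7820/(2π·0.0158) = 7.877 m·K/W
  R'_fibreglass batt = ln(0.295/0.247)/(2πk) = 0.1776/(2π·0.0388) = 0.7284 m·K/W
ΣR = 4.327×10^-4 + 7.877 + 0.7284 = 8.606 m·K/W
Q' = ΔT/ΣR = (81.8 °C − 11.1 °C)/8.606 = 8.215 W/m
From the inner boundary to the aerogel blanket/fibreglass batt interface, ΣR_partial = 7.877 m·K/W.
T_interface = T_in − Q'·ΣR_partial = 81.8 °C − (8.215)(7.877) = 17.1 °C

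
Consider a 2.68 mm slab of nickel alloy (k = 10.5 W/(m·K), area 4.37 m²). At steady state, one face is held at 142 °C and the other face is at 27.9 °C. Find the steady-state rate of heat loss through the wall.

Q = kA·ΔT/L = 10.5 × 4.37 × |142 °C − 27.9 °C| / 0.00268 = 1.95×10^6 W

Q = 1950 kW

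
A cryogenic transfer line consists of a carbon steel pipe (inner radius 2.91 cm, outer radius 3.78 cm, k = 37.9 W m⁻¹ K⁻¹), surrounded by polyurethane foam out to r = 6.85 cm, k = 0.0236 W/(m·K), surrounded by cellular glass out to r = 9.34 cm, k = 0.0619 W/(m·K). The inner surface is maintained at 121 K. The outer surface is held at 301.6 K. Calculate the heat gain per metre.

Series thermal resistances, inner to outer:
  R'_carbon steel = ln(0.0378/0.0291)/(2πk) = 0.2616/(2π·37.9) = 0.001098 m·K/W
  R'_polyurethane foam = ln(0.0685/0.0378)/(2πk) = 0.5945/(2π·0.0236) = 4.009 m·K/W
  R'_cellular glass = ln(0.0934/0.0685)/(2πk) = 0.3101/(2π·0.0619) = 0.7972 m·K/W
ΣR = 0.001098 + 4.009 + 0.7972 = 4.807 m·K/W
Q' = ΔT/ΣR = (121 K − 301.6 K)/4.807 = -37.6 W/m
(Negative Q' ⇒ heat flows inward; heat gain = 37.6 W/m.)

Q' = 37.6 W/m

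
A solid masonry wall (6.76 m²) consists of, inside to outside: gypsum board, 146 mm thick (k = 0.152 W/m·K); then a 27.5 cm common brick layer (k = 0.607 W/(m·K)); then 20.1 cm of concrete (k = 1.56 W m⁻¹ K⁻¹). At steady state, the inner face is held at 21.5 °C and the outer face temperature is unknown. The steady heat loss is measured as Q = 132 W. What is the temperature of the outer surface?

T_out = -8.62 °C

Sum the resistances:
  R_gypsum board = L/(kA) = 0.146/(0.152·6.76) = 0.1421 K/W
  R_common brick = L/(kA) = 0.275/(0.607·6.76) = 0.06702 K/W
  R_concrete = L/(kA) = 0.201/(1.56·6.76) = 0.01906 K/W
ΣR = 0.2282 K/W
ΔT = Q·ΣR = 132 × 0.2282 = 30.12 K
Heat flows outward, so T_out = T_in − ΔT = 21.5 − 30.12 = -8.62 °C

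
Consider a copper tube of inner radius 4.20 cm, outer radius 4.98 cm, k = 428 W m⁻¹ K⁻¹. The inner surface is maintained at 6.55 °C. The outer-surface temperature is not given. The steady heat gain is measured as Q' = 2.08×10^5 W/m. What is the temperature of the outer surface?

Series resistances:
  R'_copper = ln(0.0498/0.0420)/(2πk) = 0.1703/(2π·428) = 6.334×10^-5 m·K/W
ΣR = 6.334×10^-5 m·K/W
ΔT = Q'·ΣR = 2.08×10^5 × 6.334×10^-5 = 13.17 K
Heat flows inward, so T_out = T_in + ΔT = 6.55 + 13.17 = 19.7 °C

T_out = 19.7 °C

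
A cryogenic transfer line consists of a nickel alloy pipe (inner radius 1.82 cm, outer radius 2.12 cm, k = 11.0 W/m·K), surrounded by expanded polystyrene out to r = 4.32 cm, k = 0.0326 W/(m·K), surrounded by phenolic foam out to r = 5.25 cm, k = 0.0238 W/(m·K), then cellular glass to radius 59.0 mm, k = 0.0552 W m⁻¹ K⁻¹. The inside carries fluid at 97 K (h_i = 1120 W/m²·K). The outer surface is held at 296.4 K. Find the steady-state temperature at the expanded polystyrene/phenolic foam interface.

Treat each layer as a resistance in series:
  R'_conv,in = 1/(2πr h) = 1/(2π·0.0182·1120) = 0.007808 m·K/W
  R'_nickel alloy = ln(0.0212/0.0182)/(2πk) = 0.1526/(2π·11.0) = 0.002208 m·K/W
  R'_expanded polystyrene = ln(0.0432/0.0212)/(2πk) = 0.7118/(2π·0.0326) = 3.475 m·K/W
  R'_phenolic foam = ln(0.0525/0.0432)/(2πk) = 0.1950/(2π·0.0238) = 1.304 m·K/W
  R'_cellular glass = ln(0.0590/0.0525)/(2πk) = 0.1167/(2π·0.0552) = 0.3365 m·K/W
ΣR = 0.007808 + 0.002208 + 3.475 + 1.304 + 0.3365 = 5.126 m·K/W
Q' = ΔT/ΣR = (97 K − 296.4 K)/5.126 = -38.90 W/m
From the inner boundary to the expanded polystyrene/phenolic foam interface, ΣR_partial = 3.485 m·K/W.
T_interface = T_in − Q'·ΣR_partial = 97 K − (-38.90)(3.485) = 232.6 K

T = 232.6 K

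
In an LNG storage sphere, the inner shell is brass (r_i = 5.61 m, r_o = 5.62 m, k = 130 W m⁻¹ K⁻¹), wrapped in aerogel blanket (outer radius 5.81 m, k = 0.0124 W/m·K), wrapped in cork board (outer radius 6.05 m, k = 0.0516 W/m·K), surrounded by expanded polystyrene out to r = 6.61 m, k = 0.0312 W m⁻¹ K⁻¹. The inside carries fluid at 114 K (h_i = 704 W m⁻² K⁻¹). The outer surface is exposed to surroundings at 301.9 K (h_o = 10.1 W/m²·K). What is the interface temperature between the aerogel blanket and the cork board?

Series thermal resistances, inner to outer:
  R_conv,in = 1/(4πr²h) = 1/(4π·5.61²·704) = 3.592×10^-6 K/W
  R_brass = (1/5.61 − 1/5.62)/(4πk) = 3.172×10^-4/(4π·130) = 1.942×10^-7 K/W
  R_aerogel blanket = (1/5.62 − 1/5.81)/(4πk) = 0.005819/(4π·0.0124) = 0.03734 K/W
  R_cork board = (1/5.81 − 1/6.05)/(4πk) = 0.006828/(4π·0.0516) = 0.01053 K/W
  R_expanded polystyrene = (1/6.05 − 1/6.61)/(4πk) = 0.01400/(4π·0.0312) = 0.03572 K/W
  R_conv,out = 1/(4πr²h) = 1/(4π·6.61²·10.1) = 1.803×10^-4 K/W
ΣR = 3.592×10^-6 + 1.942×10^-7 + 0.03734 + 0.01053 + 0.03572 + 1.803×10^-4 = 0.08377 K/W
Q = ΔT/ΣR = (114 K − 301.9 K)/0.08377 = -2243 W
From the inner boundary to the aerogel blanket/cork board interface, ΣR_partial = 0.03734 K/W.
T_interface = T_in − Q·ΣR_partial = 114 K − (-2243)(0.03734) = 197.8 K

T = 197.8 K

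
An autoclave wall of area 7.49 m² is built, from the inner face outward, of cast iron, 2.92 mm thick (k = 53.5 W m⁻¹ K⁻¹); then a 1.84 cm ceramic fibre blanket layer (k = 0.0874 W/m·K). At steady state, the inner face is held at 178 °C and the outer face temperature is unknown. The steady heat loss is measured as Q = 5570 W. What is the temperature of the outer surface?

T_out = 21.4 °C

Series resistances:
  R_cast iron = L/(kA) = 0.00292/(53.5·7.49) = 7.287×10^-6 K/W
  R_ceramic fibre blanket = L/(kA) = 0.0184/(0.0874·7.49) = 0.02811 K/W
ΣR = 0.02811 K/W
ΔT = Q·ΣR = 5570 × 0.02811 = 156.6 K
Heat flows outward, so T_out = T_in − ΔT = 178 − 156.6 = 21.4 °C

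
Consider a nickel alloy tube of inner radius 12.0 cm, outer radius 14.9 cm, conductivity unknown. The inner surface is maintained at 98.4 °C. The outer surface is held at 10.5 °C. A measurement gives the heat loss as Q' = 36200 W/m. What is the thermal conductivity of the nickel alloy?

ΣR = ΔT/Q' = |98.4 − 10.5|/36200 = 0.002428 m·K/W
ln(r₂/r₁)/(2πk) = 0.002428 ⇒ k = 0.2165/(2π·0.002428) = 14.2 W/m·K

k = 14.2 W/m·K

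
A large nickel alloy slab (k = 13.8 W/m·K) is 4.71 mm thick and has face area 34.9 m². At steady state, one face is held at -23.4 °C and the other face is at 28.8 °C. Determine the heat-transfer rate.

Q = 5340 kW

Q = kA·ΔT/L = 13.8 × 34.9 × |-23.4 °C − 28.8 °C| / 0.00471 = 5.34×10^6 W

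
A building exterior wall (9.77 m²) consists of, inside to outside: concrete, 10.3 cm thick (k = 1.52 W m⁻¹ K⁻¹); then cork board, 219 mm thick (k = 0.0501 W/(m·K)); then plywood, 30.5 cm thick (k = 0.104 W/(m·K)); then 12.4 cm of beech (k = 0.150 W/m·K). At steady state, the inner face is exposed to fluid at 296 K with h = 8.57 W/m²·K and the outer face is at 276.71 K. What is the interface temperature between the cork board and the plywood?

Treat each layer as a resistance in series:
  R_conv,in = 1/(hA) = 1/(8.57·9.77) = 0.01194 K/W
  R_concrete = L/(kA) = 0.103/(1.52·9.77) = 0.006936 K/W
  R_cork board = L/(kA) = 0.219/(0.0501·9.77) = 0.4474 K/W
  R_plywood = L/(kA) = 0.305/(0.104·9.77) = 0.3002 K/W
  R_beech = L/(kA) = 0.124/(0.150·9.77) = 0.08461 K/W
ΣR = 0.01194 + 0.006936 + 0.4474 + 0.3002 + 0.08461 = 0.8511 K/W
Q = ΔT/ΣR = (296 K − 276.71 K)/0.8511 = 22.66 W
From the inner boundary to the cork board/plywood interface, ΣR_partial = 0.4663 K/W.
T_interface = T_in − Q·ΣR_partial = 296 K − (22.66)(0.4663) = 285.4 K

T = 285.4 K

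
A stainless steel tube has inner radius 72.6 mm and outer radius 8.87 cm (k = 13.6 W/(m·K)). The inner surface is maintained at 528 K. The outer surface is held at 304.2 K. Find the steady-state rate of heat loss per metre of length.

Q' = 2πk·ΔT/ln(r₂/r₁) = 2π × 13.6 × 223.8 / ln(0.0887/0.0726) = 95500 W/m

Q' = 95.5 kW/m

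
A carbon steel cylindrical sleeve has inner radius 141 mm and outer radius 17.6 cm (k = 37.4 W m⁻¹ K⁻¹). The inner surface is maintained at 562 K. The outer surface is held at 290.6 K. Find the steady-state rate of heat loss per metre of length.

Q' = 2πk·ΔT/ln(r₂/r₁) = 2π × 37.4 × 271.4 / ln(0.176/0.141) = 2.88×10^5 W/m

Q' = 288 kW/m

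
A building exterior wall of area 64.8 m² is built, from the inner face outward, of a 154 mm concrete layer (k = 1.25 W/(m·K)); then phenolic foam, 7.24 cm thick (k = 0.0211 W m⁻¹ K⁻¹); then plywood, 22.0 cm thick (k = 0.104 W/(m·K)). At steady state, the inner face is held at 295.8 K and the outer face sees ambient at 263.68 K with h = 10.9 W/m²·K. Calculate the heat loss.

Treat each layer as a resistance in series:
  R_concrete = L/(kA) = 0.154/(1.25·64.8) = 0.001901 K/W
  R_phenolic foam = L/(kA) = 0.0724/(0.0211·64.8) = 0.05295 K/W
  R_plywood = L/(kA) = 0.220/(0.104·64.8) = 0.03264 K/W
  R_conv,out = 1/(hA) = 1/(10.9·64.8) = 0.001416 K/W
ΣR = 0.001901 + 0.05295 + 0.03264 + 0.001416 = 0.08891 K/W
Q = ΔT/ΣR = (295.8 K − 263.68 K)/0.08891 = 361 W

Q = 361 W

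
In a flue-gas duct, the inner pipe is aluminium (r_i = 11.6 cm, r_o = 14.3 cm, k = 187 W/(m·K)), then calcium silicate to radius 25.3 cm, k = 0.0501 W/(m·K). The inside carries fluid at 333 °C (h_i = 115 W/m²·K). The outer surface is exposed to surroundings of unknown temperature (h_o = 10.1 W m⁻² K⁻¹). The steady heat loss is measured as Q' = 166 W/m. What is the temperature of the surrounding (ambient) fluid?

Sum the resistances:
  R'_conv,in = 1/(2πr h) = 1/(2π·0.116·115) = 0.01193 m·K/W
  R'_aluminium = ln(0.143/0.116)/(2πk) = 0.2093/(2π·187) = 1.781×10^-4 m·K/W
  R'_calcium silicate = ln(0.253/0.143)/(2πk) = 0.5705/(2π·0.0501) = 1.812 m·K/W
  R'_conv,out = 1/(2πr h) = 1/(2π·0.253·10.1) = 0.06228 m·K/W
ΣR = 1.887 m·K/W
ΔT = Q'·ΣR = 166 × 1.887 = 313.2 K
Heat flows outward, so T_out = T_in − ΔT = 333 − 313.2 = 19.8 °C

T_out = 19.8 °C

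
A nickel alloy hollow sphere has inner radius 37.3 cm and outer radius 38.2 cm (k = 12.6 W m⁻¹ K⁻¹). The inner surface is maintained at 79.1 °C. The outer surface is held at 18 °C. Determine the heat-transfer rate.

Q = 4πk·ΔT/(1/r₁ − 1/r₂) = 4π × 12.6 × 61.1 / (1/0.373 − 1/0.382) = 1.53×10^5 W

Q = 153 kW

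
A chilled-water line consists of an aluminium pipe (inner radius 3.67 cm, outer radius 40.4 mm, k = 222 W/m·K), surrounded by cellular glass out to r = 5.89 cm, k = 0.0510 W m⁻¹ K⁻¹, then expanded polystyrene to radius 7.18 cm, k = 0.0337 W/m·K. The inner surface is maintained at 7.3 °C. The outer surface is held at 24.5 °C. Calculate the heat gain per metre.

Q' = 8.14 W/m

Treat each layer as a resistance in series:
  R'_aluminium = ln(0.0404/0.0367)/(2πk) = 0.09605/(2π·222) = 6.886×10^-5 m·K/W
  R'_cellular glass = ln(0.0589/0.0404)/(2πk) = 0.3770/(2π·0.0510) = 1.177 m·K/W
  R'_expanded polystyrene = ln(0.0718/0.0589)/(2πk) = 0.1980/(2π·0.0337) = 0.9353 m·K/W
ΣR = 6.886×10^-5 + 1.177 + 0.9353 = 2.112 m·K/W
Q' = ΔT/ΣR = (7.3 °C − 24.5 °C)/2.112 = -8.14 W/m
(Negative Q' ⇒ heat flows inward; heat gain = 8.14 W/m.)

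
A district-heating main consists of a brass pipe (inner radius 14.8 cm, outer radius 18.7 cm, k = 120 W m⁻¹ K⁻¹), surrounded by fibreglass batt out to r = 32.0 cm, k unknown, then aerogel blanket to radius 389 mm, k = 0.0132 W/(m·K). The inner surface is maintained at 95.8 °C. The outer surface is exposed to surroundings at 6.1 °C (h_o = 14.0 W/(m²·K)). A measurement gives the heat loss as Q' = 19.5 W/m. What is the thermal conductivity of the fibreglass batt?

ΣR = ΔT/Q' = |95.8 − 6.1|/19.5 = 4.600 m·K/W
Known resistances:
  R'_brass = ln(0.187/0.148)/(2πk) = 0.2339/(2π·120) = 3.102×10^-4 m·K/W
  R'_aerogel blanket = ln(0.389/0.320)/(2πk) = 0.1953/(2π·0.0132) = 2.354 m·K/W
  R'_conv,out = 1/(2πr h) = 1/(2π·0.389·14.0) = 0.02922 m·K/W
R_fibreglass batt = ΣR − ΣR_known = 4.600 − 2.384 = 2.216 m·K/W
ln(r₂/r₁)/(2πk) = 2.216 ⇒ k = 0.5372/(2π·2.216) = 0.0386 W/m·K

k = 0.0386 W/m·K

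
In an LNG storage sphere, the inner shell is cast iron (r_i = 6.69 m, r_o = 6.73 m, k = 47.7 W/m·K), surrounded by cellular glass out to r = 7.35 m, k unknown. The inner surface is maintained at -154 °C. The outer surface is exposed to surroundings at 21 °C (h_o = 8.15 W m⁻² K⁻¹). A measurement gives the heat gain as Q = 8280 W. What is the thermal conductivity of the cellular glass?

k = 0.0476 W/m·K

ΣR = ΔT/Q = |-154 − 21|/8280 = 0.02114 K/W
Known resistances:
  R_cast iron = (1/6.69 − 1/6.73)/(4πk) = 8.884×10^-4/(4π·47.7) = 1.482×10^-6 K/W
  R_conv,out = 1/(4πr²h) = 1/(4π·7.35²·8.15) = 1.807×10^-4 K/W
R_cellular glass = ΣR − ΣR_known = 0.02114 − 1.822×10^-4 = 0.02096 K/W
(1/r₁−1/r₂)/(4πk) = 0.02096 ⇒ k = 0.01253/(4π·0.02096) = 0.0476 W/m·K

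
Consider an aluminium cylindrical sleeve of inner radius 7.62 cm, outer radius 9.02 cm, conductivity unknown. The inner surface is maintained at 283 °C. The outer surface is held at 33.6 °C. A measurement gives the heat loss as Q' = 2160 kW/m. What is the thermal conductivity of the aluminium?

ΣR = ΔT/Q' = |283 − 33.6|/2.16×10^6 = 1.155×10^-4 m·K/W
ln(r₂/r₁)/(2πk) = 1.155×10^-4 ⇒ k = 0.1687/(2π·1.155×10^-4) = 232 W/m·K

k = 232 W/m·K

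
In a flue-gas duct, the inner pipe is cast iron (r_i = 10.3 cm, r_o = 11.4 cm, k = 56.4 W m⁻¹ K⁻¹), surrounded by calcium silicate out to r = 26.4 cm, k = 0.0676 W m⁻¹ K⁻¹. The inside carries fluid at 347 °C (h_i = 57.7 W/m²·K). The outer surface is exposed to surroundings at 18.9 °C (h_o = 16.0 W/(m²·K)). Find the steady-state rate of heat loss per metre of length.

Resistance network (inner→outer):
  R'_conv,in = 1/(2πr h) = 1/(2π·0.103·57.7) = 0.02678 m·K/W
  R'_cast iron = ln(0.114/0.103)/(2πk) = 0.1015/(2π·56.4) = 2.863×10^-4 m·K/W
  R'_calcium silicate = ln(0.264/0.114)/(2πk) = 0.8398/(2π·0.0676) = 1.977 m·K/W
  R'_conv,out = 1/(2πr h) = 1/(2π·0.264·16.0) = 0.03768 m·K/W
ΣR = 0.02678 + 2.863×10^-4 + 1.977 + 0.03768 = 2.042 m·K/W
Q' = ΔT/ΣR = (347 °C − 18.9 °C)/2.042 = 161 W/m

Q' = 161 W/m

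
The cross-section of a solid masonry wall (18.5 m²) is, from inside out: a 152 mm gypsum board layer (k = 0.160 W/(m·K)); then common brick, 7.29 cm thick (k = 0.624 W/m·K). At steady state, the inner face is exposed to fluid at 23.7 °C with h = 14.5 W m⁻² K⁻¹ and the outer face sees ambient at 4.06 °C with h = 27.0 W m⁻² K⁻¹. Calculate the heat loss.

Q = 310 W

Series thermal resistances, inner to outer:
  R_conv,in = 1/(hA) = 1/(14.5·18.5) = 0.003728 K/W
  R_gypsum board = L/(kA) = 0.152/(0.160·18.5) = 0.05135 K/W
  R_common brick = L/(kA) = 0.0729/(0.624·18.5) = 0.006315 K/W
  R_conv,out = 1/(hA) = 1/(27.0·18.5) = 0.002002 K/W
ΣR = 0.003728 + 0.05135 + 0.006315 + 0.002002 = 0.06340 K/W
Q = ΔT/ΣR = (23.7 °C − 4.06 °C)/0.06340 = 310 W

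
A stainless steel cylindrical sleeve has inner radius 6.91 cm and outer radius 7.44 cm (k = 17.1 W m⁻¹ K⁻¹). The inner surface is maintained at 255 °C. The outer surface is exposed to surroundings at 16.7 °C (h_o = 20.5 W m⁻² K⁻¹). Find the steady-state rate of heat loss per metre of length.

Series thermal resistances, inner to outer:
  R'_stainless steel = ln(0.0744/0.0691)/(2πk) = 0.07390/(2π·17.1) = 6.878×10^-4 m·K/W
  R'_conv,out = 1/(2πr h) = 1/(2π·0.0744·20.5) = 0.1044 m·K/W
ΣR = 6.878×10^-4 + 0.1044 = 0.1051 m·K/W
Q' = ΔT/ΣR = (255 °C − 16.7 °C)/0.1051 = 2270 W/m

Q' = 2270 W/m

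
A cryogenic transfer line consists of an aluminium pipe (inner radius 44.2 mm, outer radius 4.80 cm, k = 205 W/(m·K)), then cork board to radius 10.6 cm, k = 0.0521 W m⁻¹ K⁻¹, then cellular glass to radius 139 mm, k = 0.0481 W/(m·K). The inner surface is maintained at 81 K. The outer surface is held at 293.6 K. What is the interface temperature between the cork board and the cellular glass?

Treat each layer as a resistance in series:
  R'_aluminium = ln(0.0480/0.0442)/(2πk) = 0.08248/(2π·205) = 6.403×10^-5 m·K/W
  R'_cork board = ln(0.106/0.0480)/(2πk) = 0.7922/(2π·0.0521) = 2.420 m·K/W
  R'_cellular glass = ln(0.139/0.106)/(2πk) = 0.2710/(2π·0.0481) = 0.8968 m·K/W
ΣR = 6.403×10^-5 + 2.420 + 0.8968 = 3.317 m·K/W
Q' = ΔT/ΣR = (81 K − 293.6 K)/3.317 = -64.09 W/m
From the inner boundary to the cork board/cellular glass interface, ΣR_partial = 2.420 m·K/W.
T_interface = T_in − Q'·ΣR_partial = 81 K − (-64.09)(2.420) = 236.1 K

T = 236.1 K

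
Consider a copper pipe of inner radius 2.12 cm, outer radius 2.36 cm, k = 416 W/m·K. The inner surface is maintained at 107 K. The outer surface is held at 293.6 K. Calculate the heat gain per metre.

Q' = 2πk·ΔT/ln(r₂/r₁) = 2π × 416 × 186.6 / ln(0.0236/0.0212) = 4.55×10^6 W/m

Q' = 4550 kW/m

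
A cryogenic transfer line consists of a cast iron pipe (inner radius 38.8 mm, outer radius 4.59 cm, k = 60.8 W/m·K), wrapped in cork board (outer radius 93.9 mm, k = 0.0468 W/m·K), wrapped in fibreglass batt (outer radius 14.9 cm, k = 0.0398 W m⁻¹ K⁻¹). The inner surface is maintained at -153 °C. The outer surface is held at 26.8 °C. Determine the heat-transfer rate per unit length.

Series thermal resistances, inner to outer:
  R'_cast iron = ln(0.0459/0.0388)/(2πk) = 0.1680/(2π·60.8) = 4.399×10^-4 m·K/W
  R'_cork board = ln(0.0939/0.0459)/(2πk) = 0.7158/(2π·0.0468) = 2.434 m·K/W
  R'_fibreglass batt = ln(0.149/0.0939)/(2πk) = 0.4617/(2π·0.0398) = 1.846 m·K/W
ΣR = 4.399×10^-4 + 2.434 + 1.846 = 4.280 m·K/W
Q' = ΔT/ΣR = (-153 °C − 26.8 °C)/4.280 = -42.0 W/m
(Negative Q' ⇒ heat flows inward; heat gain = 42.0 W/m.)

Q' = 42.0 W/m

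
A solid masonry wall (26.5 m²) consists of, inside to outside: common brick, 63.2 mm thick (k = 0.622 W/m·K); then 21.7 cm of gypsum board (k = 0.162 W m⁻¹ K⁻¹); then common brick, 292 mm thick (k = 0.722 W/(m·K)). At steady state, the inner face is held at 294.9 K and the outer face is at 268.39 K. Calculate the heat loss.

Q = 381 W

Series thermal resistances, inner to outer:
  R_common brick = L/(kA) = 0.0632/(0.622·26.5) = 0.003834 K/W
  R_gypsum board = L/(kA) = 0.217/(0.162·26.5) = 0.05055 K/W
  R_common brick = L/(kA) = 0.292/(0.722·26.5) = 0.01526 K/W
ΣR = 0.003834 + 0.05055 + 0.01526 = 0.06964 K/W
Q = ΔT/ΣR = (294.9 K − 268.39 K)/0.06964 = 381 W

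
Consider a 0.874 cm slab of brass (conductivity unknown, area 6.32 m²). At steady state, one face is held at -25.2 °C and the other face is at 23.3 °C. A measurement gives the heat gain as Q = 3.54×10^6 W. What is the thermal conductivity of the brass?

k = 101 W/m·K

ΣR = ΔT/Q = |-25.2 − 23.3|/3.54×10^6 = 1.370×10^-5 K/W
L/(kA) = 1.370×10^-5 ⇒ k = 0.00874/(1.370×10^-5·6.32) = 101 W/m·K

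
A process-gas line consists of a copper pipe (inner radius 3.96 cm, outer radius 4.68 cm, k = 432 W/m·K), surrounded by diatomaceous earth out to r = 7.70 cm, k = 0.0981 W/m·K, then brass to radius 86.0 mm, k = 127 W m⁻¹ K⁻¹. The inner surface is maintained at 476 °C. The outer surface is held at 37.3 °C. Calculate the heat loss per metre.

Resistance network (inner→outer):
  R'_copper = ln(0.0468/0.0396)/(2πk) = 0.1671/(2π·432) = 6.155×10^-5 m·K/W
  R'_diatomaceous earth = ln(0.0770/0.0468)/(2πk) = 0.4979/(2π·0.0981) = 0.8078 m·K/W
  R'_brass = ln(0.0860/0.0770)/(2πk) = 0.1105/(2π·127) = 1.385×10^-4 m·K/W
ΣR = 6.155×10^-5 + 0.8078 + 1.385×10^-4 = 0.8080 m·K/W
Q' = ΔT/ΣR = (476 °C − 37.3 °C)/0.8080 = 543 W/m

Q' = 543 W/m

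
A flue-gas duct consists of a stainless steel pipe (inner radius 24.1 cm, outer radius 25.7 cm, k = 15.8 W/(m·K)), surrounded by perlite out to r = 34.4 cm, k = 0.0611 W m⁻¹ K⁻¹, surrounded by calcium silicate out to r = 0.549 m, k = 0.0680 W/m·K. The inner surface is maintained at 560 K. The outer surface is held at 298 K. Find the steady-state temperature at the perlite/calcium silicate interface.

T = 453 K

Treat each layer as a resistance in series:
  R'_stainless steel = ln(0.257/0.241)/(2πk) = 0.06428/(2π·15.8) = 6.475×10^-4 m·K/W
  R'_perlite = ln(0.344/0.257)/(2πk) = 0.2916/(2π·0.0611) = 0.7595 m·K/W
  R'_calcium silicate = ln(0.549/0.344)/(2πk) = 0.4675/(2π·0.0680) = 1.094 m·K/W
ΣR = 6.475×10^-4 + 0.7595 + 1.094 = 1.854 m·K/W
Q' = ΔT/ΣR = (560 K − 298 K)/1.854 = 141.3 W/m
From the inner boundary to the perlite/calcium silicate interface, ΣR_partial = 0.7601 m·K/W.
T_interface = T_in − Q'·ΣR_partial = 560 K − (141.3)(0.7601) = 453 K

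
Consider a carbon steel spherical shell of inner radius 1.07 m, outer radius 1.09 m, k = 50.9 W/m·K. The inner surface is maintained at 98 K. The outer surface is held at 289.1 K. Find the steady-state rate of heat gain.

Q = 4πk·ΔT/(1/r₁ − 1/r₂) = 4π × 50.9 × 191.1 / (1/1.07 − 1/1.09) = 7.13×10^6 W

Q = 7.13×10^6 W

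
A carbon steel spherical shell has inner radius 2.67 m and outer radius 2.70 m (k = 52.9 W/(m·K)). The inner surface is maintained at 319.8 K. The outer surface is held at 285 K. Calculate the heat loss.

Q = 4πk·ΔT/(1/r₁ − 1/r₂) = 4π × 52.9 × 34.8 / (1/2.67 − 1/2.70) = 5.56×10^6 W

Q = 5560 kW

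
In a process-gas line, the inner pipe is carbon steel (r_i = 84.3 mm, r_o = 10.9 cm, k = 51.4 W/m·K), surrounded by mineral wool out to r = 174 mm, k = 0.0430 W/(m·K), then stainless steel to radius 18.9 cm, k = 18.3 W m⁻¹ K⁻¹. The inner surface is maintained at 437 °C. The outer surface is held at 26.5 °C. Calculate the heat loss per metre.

Q' = 237 W/m

Treat each layer as a resistance in series:
  R'_carbon steel = ln(0.109/0.0843)/(2πk) = 0.2570/(2π·51.4) = 7.957×10^-4 m·K/W
  R'_mineral wool = ln(0.174/0.109)/(2πk) = 0.4677/(2π·0.0430) = 1.731 m·K/W
  R'_stainless steel = ln(0.189/0.174)/(2πk) = 0.08269/(2π·18.3) = 7.192×10^-4 m·K/W
ΣR = 7.957×10^-4 + 1.731 + 7.192×10^-4 = 1.733 m·K/W
Q' = ΔT/ΣR = (437 °C − 26.5 °C)/1.733 = 237 W/m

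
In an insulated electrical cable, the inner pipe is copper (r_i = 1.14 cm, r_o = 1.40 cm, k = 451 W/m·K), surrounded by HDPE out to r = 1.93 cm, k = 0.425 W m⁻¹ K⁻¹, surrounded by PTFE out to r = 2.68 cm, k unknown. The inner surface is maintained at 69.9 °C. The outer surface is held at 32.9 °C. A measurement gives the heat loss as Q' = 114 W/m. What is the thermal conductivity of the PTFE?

k = 0.256 W/m·K

ΣR = ΔT/Q' = |69.9 − 32.9|/114 = 0.3246 m·K/W
Known resistances:
  R'_copper = ln(0.0140/0.0114)/(2πk) = 0.2054/(2π·451) = 7.250×10^-5 m·K/W
  R'_HDPE = ln(0.0193/0.0140)/(2πk) = 0.3210/(2π·0.425) = 0.1202 m·K/W
R_PTFE = ΣR − ΣR_known = 0.3246 − 0.1203 = 0.2043 m·K/W
ln(r₂/r₁)/(2πk) = 0.2043 ⇒ k = 0.3283/(2π·0.2043) = 0.256 W/m·K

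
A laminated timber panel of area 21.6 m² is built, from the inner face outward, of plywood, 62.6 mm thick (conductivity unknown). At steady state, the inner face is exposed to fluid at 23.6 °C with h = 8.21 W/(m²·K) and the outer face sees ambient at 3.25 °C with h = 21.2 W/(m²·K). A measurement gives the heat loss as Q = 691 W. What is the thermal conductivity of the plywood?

ΣR = ΔT/Q = |23.6 − 3.25|/691 = 0.02945 K/W
Known resistances:
  R_conv,in = 1/(hA) = 1/(8.21·21.6) = 0.005639 K/W
  R_conv,out = 1/(hA) = 1/(21.2·21.6) = 0.002184 K/W
R_plywood = ΣR − ΣR_known = 0.02945 − 0.007823 = 0.02163 K/W
L/(kA) = 0.02163 ⇒ k = 0.0626/(0.02163·21.6) = 0.134 W/m·K

k = 0.134 W/m·K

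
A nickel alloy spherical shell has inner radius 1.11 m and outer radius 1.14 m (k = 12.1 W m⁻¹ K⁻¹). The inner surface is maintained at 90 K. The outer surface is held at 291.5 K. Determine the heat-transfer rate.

Q = 4πk·ΔT/(1/r₁ − 1/r₂) = 4π × 12.1 × 201.5 / (1/1.11 − 1/1.14) = 1.29×10^6 W

Q = 1.29×10^6 W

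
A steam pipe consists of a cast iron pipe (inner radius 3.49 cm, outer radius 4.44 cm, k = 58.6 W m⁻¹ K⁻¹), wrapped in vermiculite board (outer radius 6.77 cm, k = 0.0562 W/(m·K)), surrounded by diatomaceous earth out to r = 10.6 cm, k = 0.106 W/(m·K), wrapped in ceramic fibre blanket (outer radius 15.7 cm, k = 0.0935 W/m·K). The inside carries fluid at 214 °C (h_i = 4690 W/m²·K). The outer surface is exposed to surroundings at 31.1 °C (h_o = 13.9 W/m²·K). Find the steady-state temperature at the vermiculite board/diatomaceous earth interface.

T = 130 °C

Resistance network (inner→outer):
  R'_conv,in = 1/(2πr h) = 1/(2π·0.0349·4690) = 9.723×10^-4 m·K/W
  R'_cast iron = ln(0.0444/0.0349)/(2πk) = 0.2408/(2π·58.6) = 6.539×10^-4 m·K/W
  R'_vermiculite board = ln(0.0677/0.0444)/(2πk) = 0.4218/(2π·0.0562) = 1.195 m·K/W
  R'_diatomaceous earth = ln(0.106/0.0677)/(2πk) = 0.4484/(2π·0.106) = 0.6732 m·K/W
  R'_ceramic fibre blanket = ln(0.157/0.106)/(2πk) = 0.3928/(2π·0.0935) = 0.6686 m·K/W
  R'_conv,out = 1/(2πr h) = 1/(2π·0.157·13.9) = 0.07293 m·K/W
ΣR = 9.723×10^-4 + 6.539×10^-4 + 1.195 + 0.6732 + 0.6686 + 0.07293 = 2.611 m·K/W
Q' = ΔT/ΣR = (214 °C − 31.1 °C)/2.611 = 70.05 W/m
From the inner boundary to the vermiculite board/diatomaceous earth interface, ΣR_partial = 1.197 m·K/W.
T_interface = T_in − Q'·ΣR_partial = 214 °C − (70.05)(1.197) = 130 °C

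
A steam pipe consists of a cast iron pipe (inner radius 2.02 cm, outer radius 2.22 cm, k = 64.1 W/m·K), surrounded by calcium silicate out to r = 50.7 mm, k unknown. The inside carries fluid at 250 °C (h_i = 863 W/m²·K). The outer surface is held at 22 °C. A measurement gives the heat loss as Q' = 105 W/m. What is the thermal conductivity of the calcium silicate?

k = 0.0608 W/m·K

ΣR = ΔT/Q' = |250 − 22|/105 = 2.171 m·K/W
Known resistances:
  R'_conv,in = 1/(2πr h) = 1/(2π·0.0202·863) = 0.009130 m·K/W
  R'_cast iron = ln(0.0222/0.0202)/(2πk) = 0.09441/(2π·64.1) = 2.344×10^-4 m·K/W
R_calcium silicate = ΣR − ΣR_known = 2.171 − 0.009364 = 2.162 m·K/W
ln(r₂/r₁)/(2πk) = 2.162 ⇒ k = 0.8258/(2π·2.162) = 0.0608 W/m·K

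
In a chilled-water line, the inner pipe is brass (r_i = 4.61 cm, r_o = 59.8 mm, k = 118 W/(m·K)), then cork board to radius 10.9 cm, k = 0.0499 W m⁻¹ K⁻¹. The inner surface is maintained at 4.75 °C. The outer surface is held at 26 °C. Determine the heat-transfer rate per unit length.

Series thermal resistances, inner to outer:
  R'_brass = ln(0.0598/0.0461)/(2πk) = 0.2602/(2π·118) = 3.509×10^-4 m·K/W
  R'_cork board = ln(0.109/0.0598)/(2πk) = 0.6003/(2π·0.0499) = 1.915 m·K/W
ΣR = 3.509×10^-4 + 1.915 = 1.915 m·K/W
Q' = ΔT/ΣR = (4.75 °C − 26 °C)/1.915 = -11.1 W/m
(Negative Q' ⇒ heat flows inward; heat gain = 11.1 W/m.)

Q' = 11.1 W/m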